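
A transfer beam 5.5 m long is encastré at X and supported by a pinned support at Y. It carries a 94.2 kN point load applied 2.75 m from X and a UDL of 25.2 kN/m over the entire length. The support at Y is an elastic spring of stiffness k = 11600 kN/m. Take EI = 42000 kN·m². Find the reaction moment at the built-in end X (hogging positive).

Take the reaction at Y as the redundant and release it; the primary structure is a cantilever fixed at X.
Free-end deflection of the primary structure under the applied loading (downward +):
  point load 94.2 at a = 2.75: Pa²(3L − a)/(6EI) = 1633/EI
  UDL 25.2: wL⁴/(8EI) = 2882/EI
  δ_0 = 4515/EI
Tip deflection under a unit load at Y: L³/(3EI) = 55.46/EI.
With EI = 42000 kN·m²: δ_0 = 0.1075 m and δ_{YY} = 0.00132 m/kN.
Compatibility — the spring shortens by R_Y/k under the reaction it provides: δ_0 − R_Y·δ_{YY} = R_Y/k. With 1/k = 0.000086 m/kN, R_Y = δ_0 / (δ_{YY} + 1/k) = 0.1075 / (0.00132 + 0.000086) = 76.42 kN.
Moment equilibrium about X: M_X = Σ(load moments about X) − R_Y·L = 640.2 − 76.42×5.5 = 219.9 kN·m.

M_X = 219.9 kN·m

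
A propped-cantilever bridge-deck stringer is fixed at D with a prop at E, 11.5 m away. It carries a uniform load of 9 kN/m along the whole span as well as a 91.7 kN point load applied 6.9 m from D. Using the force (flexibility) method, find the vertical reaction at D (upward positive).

Choose R_E as the redundant. The primary structure is the cantilever fixed at D.
Downward deflection at the released point E due to the loads:
  UDL 9: wL⁴/(8EI) = 19676/EI
  point load 91.7 at a = 6.9: Pa²(3L − a)/(6EI) = 20083/EI
  δ_0 = 39759/EI
Tip deflection under a unit load at E: L³/(3EI) = 507/EI.
Compatibility at E: δ_0 − R_E·δ_{EE} = 0, so R_E = 39759/507 = 78.43 kN.
Vertical equilibrium: R_D = ΣP − R_E = 195.2 − 78.43 = 116.8 kN.

R_D = 116.8 kN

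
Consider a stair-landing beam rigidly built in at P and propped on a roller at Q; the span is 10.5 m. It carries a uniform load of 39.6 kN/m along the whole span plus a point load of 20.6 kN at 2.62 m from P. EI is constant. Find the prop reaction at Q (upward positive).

R_Q = 157.7 kN

Take the reaction at Q as the redundant and release it; the primary structure is a cantilever fixed at P.
Deflection at Q on the released cantilever, summing each load's contribution:
  UDL 39.6: wL⁴/(8EI) = 60168/EI
  point load 20.6 at a = 2.62: Pa²(3L − a)/(6EI) = 680.6/EI
  δ_0 = 60848/EI
Flexibility coefficient — unit upward force at Q: δ_{QQ} = L³/(3EI) = 385.9/EI.
Compatibility at Q: δ_0 − R_Q·δ_{QQ} = 0, so R_Q = 60848/385.9 = 157.7 kN.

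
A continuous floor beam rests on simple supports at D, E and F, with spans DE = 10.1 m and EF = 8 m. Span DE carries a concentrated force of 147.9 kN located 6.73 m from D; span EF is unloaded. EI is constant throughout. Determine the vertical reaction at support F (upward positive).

Insert a hinge at E; M_E is the redundant, and each span becomes simply supported.
End slopes at the hinge E, treating each span as simply supported:
  span DE: point load 147.9 at a = 6.73: Pab(L + a)/(6LEI) = 931.6/EI
  relative rotation θ_0 = (931.6 + 0)/EI = 931.6/EI
A unit hogging moment at E produces rotation L₁/(3EI) + L₂/(3EI) = 6.033/EI.
Slope continuity at E: θ_0 = M_E·6.033/EI, so M_E = 931.6/6.033 = 154.4 kN·m (hogging).
Span EF, ΣM about F: R_E^{EF}·8 = 0 + 154.4, so R_E^{EF} = 19.3 kN and R_F = 0 − 19.3 = -19.3 kN.

R_F = -19.3 kN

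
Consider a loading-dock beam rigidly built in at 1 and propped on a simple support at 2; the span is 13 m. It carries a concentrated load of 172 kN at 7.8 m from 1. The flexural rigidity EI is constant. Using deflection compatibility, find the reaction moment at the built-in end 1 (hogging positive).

M_1 = 375.6 kN·m

Release the roller at 2. Primary structure: cantilever fixed at 1.
Primary-structure tip deflection at 2 by superposition:
  point load 172 at a = 7.8: Pa²(3L − a)/(6EI) = 54415/EI
Tip deflection under a unit load at 2: L³/(3EI) = 732.3/EI.
Compatibility at 2: δ_0 − R_2·δ_{22} = 0, so R_2 = 54415/732.3 = 74.3 kN.
Moment equilibrium about 1: M_1 = Σ(load moments about 1) − R_2·L = 1342 − 74.3×13 = 375.6 kN·m.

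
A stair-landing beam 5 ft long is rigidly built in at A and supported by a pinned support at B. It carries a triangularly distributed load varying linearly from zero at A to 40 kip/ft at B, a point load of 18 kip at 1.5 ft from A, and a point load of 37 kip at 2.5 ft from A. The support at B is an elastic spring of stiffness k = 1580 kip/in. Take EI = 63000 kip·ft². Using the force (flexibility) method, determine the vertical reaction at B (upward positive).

Release the roller at B. Primary structure: cantilever fixed at A.
Deflection at B on the released cantilever, summing each load's contribution:
  triangular load, peak 40 at the free end: 11w₀L⁴/(120EI) = 2292/EI
  point load 18 at a = 1.5: Pa²(3L − a)/(6EI) = 91.12/EI
  point load 37 at a = 2.5: Pa²(3L − a)/(6EI) = 481.8/EI
  δ_0 = 2865/EI
Flexibility coefficient — unit upward force at B: δ_{BB} = L³/(3EI) = 41.67/EI.
With EI = 63000 kip·ft²: δ_0 = 0.045469 ft and δ_{BB} = 0.000661 ft/kip.
Compatibility — the spring shortens by R_B/k under the reaction it provides: δ_0 − R_B·δ_{BB} = R_B/k. With 1/k = 1/(1580×12) ft/kip = 0.000053 ft/kip, R_B = δ_0 / (δ_{BB} + 1/k) = 0.045469 / (0.000661 + 0.000053) = 63.67 kip.

R_B = 63.67 kip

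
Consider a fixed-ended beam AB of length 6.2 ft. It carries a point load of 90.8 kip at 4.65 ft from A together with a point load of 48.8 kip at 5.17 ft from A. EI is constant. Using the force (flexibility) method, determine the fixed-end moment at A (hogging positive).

Release both end moments; the primary structure is a simply-supported span AB with redundants M_A and M_B.
On the primary (simply-supported) span, the end slopes from the loading are:
  at A: point load 90.8 at a = 4.65: Pab(L + b)/(6LEI) = 136.3/EI
  at B: point load 90.8 at a = 4.65: Pab(L + a)/(6LEI) = 190.9/EI
  at A: point load 48.8 at a = 5.17: Pab(L + b)/(6LEI) = 50.51/EI
  at B: point load 48.8 at a = 5.17: Pab(L + a)/(6LEI) = 79.43/EI
  θ_A0 = 186.8/EI,  θ_B0 = 270.3/EI
Flexibility coefficients: a unit moment at one end gives L/(3EI) there and L/(6EI) at the far end, so f₁₁ = f₂₂ = 2.067/EI and f₁₂ = f₂₁ = 1.033/EI.
Compatibility — zero rotation at each built-in end:
  2.067 M_A + 1.033 M_B = 186.8
  1.033 M_A + 2.067 M_B = 270.3
Solving the pair gives M_A = 33.35 kip·ft and M_B = 114.1 kip·ft (hogging).

M_A = 33.35 kip·ft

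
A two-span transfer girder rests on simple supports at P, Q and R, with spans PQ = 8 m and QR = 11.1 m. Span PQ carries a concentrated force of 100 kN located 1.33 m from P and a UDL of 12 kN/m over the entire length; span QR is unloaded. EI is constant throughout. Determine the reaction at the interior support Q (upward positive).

Insert a hinge at Q; M_Q is the redundant, and each span becomes simply supported.
Discontinuity in slope at Q on the released structure — sum the simple-span end rotations:
  span PQ: point load 100 at a = 1.33: Pab(L + a)/(6LEI) = 172.4/EI
  span PQ: UDL 12: wL³/(24EI) = 256/EI
  relative rotation θ_0 = (428.4 + 0)/EI = 428.4/EI
A unit hogging moment at Q produces rotation L₁/(3EI) + L₂/(3EI) = 6.367/EI.
Compatibility: M_Q·(L₁+L₂)/(3EI) = θ_0, giving M_Q = 67.29 kN·m (hogging).
Span PQ, ΣM about P with M_Q applied at Q: R_Q^{PQ}·8 = 517 + 67.29, so R_Q^{PQ} = 73.04 kN and R_P = 196 − 73.04 = 123 kN.
Span QR, ΣM about R: R_Q^{QR}·11.1 = 0 + 67.29, so R_Q^{QR} = 6.062 kN and R_R = 0 − 6.062 = -6.062 kN.
R_Q = 73.04 + 6.062 = 79.1 kN.

R_Q = 79.1 kN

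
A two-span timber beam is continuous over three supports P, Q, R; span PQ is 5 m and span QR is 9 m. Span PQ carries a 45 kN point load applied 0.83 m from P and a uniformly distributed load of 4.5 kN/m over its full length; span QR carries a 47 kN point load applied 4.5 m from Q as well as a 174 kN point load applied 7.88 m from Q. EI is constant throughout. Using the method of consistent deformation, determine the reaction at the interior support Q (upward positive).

Take M_Q as the redundant. Released structure: two simple spans PQ and QR with a hinge at Q.
Discontinuity in slope at Q on the released structure — sum the simple-span end rotations:
  span PQ: point load 45 at a = 0.83: Pab(L + a)/(6LEI) = 30.27/EI
  span PQ: UDL 4.5: wL³/(24EI) = 23.44/EI
  span QR: point load 47 at a = 4.5: Pab(L + b)/(6LEI) = 237.9/EI
  span QR: point load 174 at a = 7.88: Pab(L + b)/(6LEI) = 287.8/EI
  relative rotation θ_0 = (53.7 + 525.7)/EI = 579.4/EI
A unit hogging moment at Q produces rotation L₁/(3EI) + L₂/(3EI) = 4.667/EI.
Compatibility: M_Q·(L₁+L₂)/(3EI) = θ_0, giving M_Q = 124.2 kN·m (hogging).
Span PQ, ΣM about P with M_Q applied at Q: R_Q^{PQ}·5 = 93.6 + 124.2, so R_Q^{PQ} = 43.55 kN and R_P = 67.5 − 43.55 = 23.95 kN.
Span QR, ΣM about R: R_Q^{QR}·9 = 406.4 + 124.2, so R_Q^{QR} = 58.95 kN and R_R = 221 − 58.95 = 162.1 kN.
R_Q = 43.55 + 58.95 = 102.5 kN.

R_Q = 102.5 kN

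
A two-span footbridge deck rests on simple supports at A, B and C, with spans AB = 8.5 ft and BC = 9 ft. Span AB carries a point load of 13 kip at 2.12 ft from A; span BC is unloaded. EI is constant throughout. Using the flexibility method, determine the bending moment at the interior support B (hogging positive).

M_B = 6.277 kip·ft

Insert a hinge at B; M_B is the redundant, and each span becomes simply supported.
Rotations at B on the released spans (each span's end-slope, ×1/EI):
  span AB: point load 13 at a = 2.12: Pab(L + a)/(6LEI) = 36.61/EI
  relative rotation θ_0 = (36.61 + 0)/EI = 36.61/EI
A unit hogging moment at B produces rotation L₁/(3EI) + L₂/(3EI) = 5.833/EI.
Slope continuity at B: θ_0 = M_B·5.833/EI, so M_B = 36.61/5.833 = 6.277 kip·ft (hogging).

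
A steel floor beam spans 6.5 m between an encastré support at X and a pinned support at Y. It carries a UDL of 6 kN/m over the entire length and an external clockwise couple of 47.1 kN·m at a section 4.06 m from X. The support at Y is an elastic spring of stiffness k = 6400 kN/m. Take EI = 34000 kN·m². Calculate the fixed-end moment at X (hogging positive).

M_X = 26.64 kN·m

Choose R_Y as the redundant. The primary structure is the cantilever fixed at X.
Downward deflection at the released point Y due to the loads:
  UDL 6: wL⁴/(8EI) = 1339/EI
  clockwise couple 47.1 at a = 4.06: M₀a(2L − a)/(2EI) = 854.8/EI
  δ_0 = 2194/EI
Tip deflection under a unit load at Y: L³/(3EI) = 91.54/EI.
With EI = 34000 kN·m²: δ_0 = 0.064517 m and δ_{YY} = 0.002692 m/kN.
Compatibility — the spring shortens by R_Y/k under the reaction it provides: δ_0 − R_Y·δ_{YY} = R_Y/k. With 1/k = 0.000156 m/kN, R_Y = δ_0 / (δ_{YY} + 1/k) = 0.064517 / (0.002692 + 0.000156) = 22.65 kN.
Moment equilibrium about X: M_X = Σ(load moments about X) − R_Y·L = 173.8 − 22.65×6.5 = 26.64 kN·m.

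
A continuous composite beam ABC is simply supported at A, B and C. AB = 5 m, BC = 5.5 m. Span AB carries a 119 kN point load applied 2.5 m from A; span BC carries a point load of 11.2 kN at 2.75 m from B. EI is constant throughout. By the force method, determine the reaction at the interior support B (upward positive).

Insert a hinge at B; M_B is the redundant, and each span becomes simply supported.
End slopes at the hinge B, treating each span as simply supported:
  span AB: point load 119 at a = 2.5: Pab(L + a)/(6LEI) = 185.9/EI
  span BC: point load 11.2 at a = 2.75: Pab(L + b)/(6LEI) = 21.18/EI
  relative rotation θ_0 = (185.9 + 21.18)/EI = 207.1/EI
A unit hogging moment at B produces rotation L₁/(3EI) + L₂/(3EI) = 3.5/EI.
Compatibility: M_B·(L₁+L₂)/(3EI) = θ_0, giving M_B = 59.17 kN·m (hogging).
Span AB, ΣM about A with M_B applied at B: R_B^{AB}·5 = 297.5 + 59.17, so R_B^{AB} = 71.33 kN and R_A = 119 − 71.33 = 47.66 kN.
Span BC, ΣM about C: R_B^{BC}·5.5 = 30.8 + 59.17, so R_B^{BC} = 16.36 kN and R_C = 11.2 − 16.36 = -5.159 kN.
R_B = 71.33 + 16.36 = 87.69 kN.

R_B = 87.69 kN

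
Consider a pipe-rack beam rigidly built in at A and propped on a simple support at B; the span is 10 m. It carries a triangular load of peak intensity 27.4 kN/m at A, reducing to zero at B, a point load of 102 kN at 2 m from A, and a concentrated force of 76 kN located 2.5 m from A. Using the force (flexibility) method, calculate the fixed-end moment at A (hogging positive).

M_A = 454.2 kN·m

Release the roller at B. Primary structure: cantilever fixed at A.
Free-end deflection of the primary structure under the applied loading (downward +):
  triangular load, peak 27.4 at the fixed end: w₀L⁴/(30EI) = 9133/EI
  point load 102 at a = 2: Pa²(3L − a)/(6EI) = 1904/EI
  point load 76 at a = 2.5: Pa²(3L − a)/(6EI) = 2177/EI
  δ_0 = 13214/EI
Tip deflection under a unit load at B: L³/(3EI) = 333.3/EI.
Compatibility at B: δ_0 − R_B·δ_{BB} = 0, so R_B = 13214/333.3 = 39.64 kN.
Moment equilibrium about A: M_A = Σ(load moments about A) − R_B·L = 850.7 − 39.64×10 = 454.2 kN·m.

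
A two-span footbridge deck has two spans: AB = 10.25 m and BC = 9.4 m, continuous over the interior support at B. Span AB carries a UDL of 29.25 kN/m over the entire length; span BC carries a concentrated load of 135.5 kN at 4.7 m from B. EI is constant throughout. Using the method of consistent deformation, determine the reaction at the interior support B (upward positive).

Insert a hinge at B; M_B is the redundant, and each span becomes simply supported.
Discontinuity in slope at B on the released structure — sum the simple-span end rotations:
  span AB: UDL 29.25: wL³/(24EI) = 1312/EI
  span BC: point load 135.5 at a = 4.7: Pab(L + b)/(6LEI) = 748.3/EI
  relative rotation θ_0 = (1312 + 748.3)/EI = 2061/EI
A unit hogging moment at B produces rotation L₁/(3EI) + L₂/(3EI) = 6.55/EI.
Slope continuity at B: θ_0 = M_B·6.55/EI, so M_B = 2061/6.55 = 314.6 kN·m (hogging).
Span AB, ΣM about A with M_B applied at B: R_B^{AB}·10.25 = 1537 + 314.6, so R_B^{AB} = 180.6 kN and R_A = 299.8 − 180.6 = 119.2 kN.
Span BC, ΣM about C: R_B^{BC}·9.4 = 636.9 + 314.6, so R_B^{BC} = 101.2 kN and R_C = 135.5 − 101.2 = 34.28 kN.
R_B = 180.6 + 101.2 = 281.8 kN.

R_B = 281.8 kN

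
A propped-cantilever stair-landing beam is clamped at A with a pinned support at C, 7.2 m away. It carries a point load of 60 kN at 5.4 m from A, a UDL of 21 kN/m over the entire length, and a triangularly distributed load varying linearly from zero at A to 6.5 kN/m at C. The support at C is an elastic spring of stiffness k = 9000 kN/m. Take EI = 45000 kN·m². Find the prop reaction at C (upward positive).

Take the reaction at C as the redundant and release it; the primary structure is a cantilever fixed at A.
Free-end deflection of the primary structure under the applied loading (downward +):
  point load 60 at a = 5.4: Pa²(3L − a)/(6EI) = 4724/EI
  UDL 21: wL⁴/(8EI) = 7054/EI
  triangular load, peak 6.5 at the free end: 11w₀L⁴/(120EI) = 1601/EI
  δ_0 = 13380/EI
Flexibility coefficient — unit upward force at C: δ_{CC} = L³/(3EI) = 124.4/EI.
With EI = 45000 kN·m²: δ_0 = 0.29732 m and δ_{CC} = 0.002765 m/kN.
Compatibility — the spring shortens by R_C/k under the reaction it provides: δ_0 − R_C·δ_{CC} = R_C/k. With 1/k = 0.000111 m/kN, R_C = δ_0 / (δ_{CC} + 1/k) = 0.29732 / (0.002765 + 0.000111) = 103.4 kN.

R_C = 103.4 kN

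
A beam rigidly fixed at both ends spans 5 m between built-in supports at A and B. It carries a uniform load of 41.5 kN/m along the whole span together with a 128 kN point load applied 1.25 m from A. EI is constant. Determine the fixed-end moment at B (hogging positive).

Release both end moments; the primary structure is a simply-supported span AB with redundants M_A and M_B.
On the primary (simply-supported) span, the end slopes from the loading are:
  at A: UDL 41.5: wL³/(24EI) = 216.1/EI
  at B: UDL 41.5: wL³/(24EI) = 216.1/EI
  at A: point load 128 at a = 1.25: Pab(L + b)/(6LEI) = 175/EI
  at B: point load 128 at a = 1.25: Pab(L + a)/(6LEI) = 125/EI
  θ_A0 = 391.1/EI,  θ_B0 = 341.1/EI
Flexibility coefficients: a unit moment at one end gives L/(3EI) there and L/(6EI) at the far end, so f₁₁ = f₂₂ = 1.667/EI and f₁₂ = f₂₁ = 0.8333/EI.
Compatibility — zero rotation at each built-in end:
  1.667 M_A + 0.8333 M_B = 391.1
  0.8333 M_A + 1.667 M_B = 341.1
Solving the pair gives M_A = 176.5 kN·m and M_B = 116.5 kN·m (hogging).

M_B = 116.5 kN·m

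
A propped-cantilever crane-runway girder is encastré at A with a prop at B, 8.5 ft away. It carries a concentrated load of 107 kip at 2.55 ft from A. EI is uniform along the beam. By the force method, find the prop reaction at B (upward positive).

Release the roller at B. Primary structure: cantilever fixed at A.
Downward deflection at the released point B due to the loads:
  point load 107 at a = 2.55: Pa²(3L − a)/(6EI) = 2661/EI
Flexibility coefficient — unit upward force at B: δ_{BB} = L³/(3EI) = 204.7/EI.
The prop prevents deflection at B: R_B = δ_0/δ_{BB} = 2661/204.7 = 13 kip.

R_B = 13 kip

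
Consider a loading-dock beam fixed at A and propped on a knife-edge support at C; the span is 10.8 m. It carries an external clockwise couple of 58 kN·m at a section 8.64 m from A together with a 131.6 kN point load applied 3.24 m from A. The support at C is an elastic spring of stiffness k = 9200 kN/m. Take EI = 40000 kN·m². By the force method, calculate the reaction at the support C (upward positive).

Remove the prop at C; the released (primary) structure is a cantilever built in at A.
Downward deflection at the released point C due to the loads:
  clockwise couple 58 at a = 8.64: M₀a(2L − a)/(2EI) = 3247/EI
  point load 131.6 at a = 3.24: Pa²(3L − a)/(6EI) = 6714/EI
  δ_0 = 9961/EI
Flexibility coefficient — unit upward force at C: δ_{CC} = L³/(3EI) = 419.9/EI.
With EI = 40000 kN·m²: δ_0 = 0.24903 m and δ_{CC} = 0.010498 m/kN.
Compatibility — the spring shortens by R_C/k under the reaction it provides: δ_0 − R_C·δ_{CC} = R_C/k. With 1/k = 0.000109 m/kN, R_C = δ_0 / (δ_{CC} + 1/k) = 0.24903 / (0.010498 + 0.000109) = 23.48 kN.

R_C = 23.48 kN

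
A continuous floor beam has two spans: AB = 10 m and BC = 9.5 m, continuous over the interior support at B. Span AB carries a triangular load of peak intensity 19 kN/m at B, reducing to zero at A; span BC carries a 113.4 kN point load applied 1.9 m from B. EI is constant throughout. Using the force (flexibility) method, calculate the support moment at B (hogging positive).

M_B = 140.5 kN·m

Take M_B as the redundant. Released structure: two simple spans AB and BC with a hinge at B.
Rotations at B on the released spans (each span's end-slope, ×1/EI):
  span AB: triangular load, peak 19: w₀L³/(45EI) = 422.2/EI
  span BC: point load 113.4 at a = 1.9: Pab(L + b)/(6LEI) = 491.2/EI
  relative rotation θ_0 = (422.2 + 491.2)/EI = 913.5/EI
A unit hogging moment at B produces rotation L₁/(3EI) + L₂/(3EI) = 6.5/EI.
Compatibility: M_B·(L₁+L₂)/(3EI) = θ_0, giving M_B = 140.5 kN·m (hogging).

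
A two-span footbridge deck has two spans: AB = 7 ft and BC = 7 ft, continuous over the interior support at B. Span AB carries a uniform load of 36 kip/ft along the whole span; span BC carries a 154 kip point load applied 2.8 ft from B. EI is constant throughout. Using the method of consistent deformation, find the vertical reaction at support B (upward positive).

Take M_B as the redundant. Released structure: two simple spans AB and BC with a hinge at B.
Rotations at B on the released spans (each span's end-slope, ×1/EI):
  span AB: UDL 36: wL³/(24EI) = 514.5/EI
  span BC: point load 154 at a = 2.8: Pab(L + b)/(6LEI) = 482.9/EI
  relative rotation θ_0 = (514.5 + 482.9)/EI = 997.4/EI
A unit hogging moment at B produces rotation L₁/(3EI) + L₂/(3EI) = 4.667/EI.
Compatibility: M_B·(L₁+L₂)/(3EI) = θ_0, giving M_B = 213.7 kip·ft (hogging).
Span AB, ΣM about A with M_B applied at B: R_B^{AB}·7 = 882 + 213.7, so R_B^{AB} = 156.5 kip and R_A = 252 − 156.5 = 95.47 kip.
Span BC, ΣM about C: R_B^{BC}·7 = 646.8 + 213.7, so R_B^{BC} = 122.9 kip and R_C = 154 − 122.9 = 31.07 kip.
R_B = 156.5 + 122.9 = 279.5 kip.

R_B = 279.5 kip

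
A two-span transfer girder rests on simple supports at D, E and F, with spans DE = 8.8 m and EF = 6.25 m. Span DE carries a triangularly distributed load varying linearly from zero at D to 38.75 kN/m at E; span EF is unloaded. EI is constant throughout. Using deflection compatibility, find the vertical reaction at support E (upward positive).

R_E = 145.7 kN

Release continuity at E by inserting a hinge; the redundant is the internal moment M_E. The primary structure is two simply-supported spans DE and EF.
Discontinuity in slope at E on the released structure — sum the simple-span end rotations:
  span DE: triangular load, peak 38.75: w₀L³/(45EI) = 586.8/EI
  relative rotation θ_0 = (586.8 + 0)/EI = 586.8/EI
A unit hogging moment at E produces rotation L₁/(3EI) + L₂/(3EI) = 5.017/EI.
Slope continuity at E: θ_0 = M_E·5.017/EI, so M_E = 586.8/5.017 = 117 kN·m (hogging).
Span DE, ΣM about D with M_E applied at E: R_E^{DE}·8.8 = 1000 + 117, so R_E^{DE} = 127 kN and R_D = 170.5 − 127 = 43.54 kN.
Span EF, ΣM about F: R_E^{EF}·6.25 = 0 + 117, so R_E^{EF} = 18.72 kN and R_F = 0 − 18.72 = -18.72 kN.
R_E = 127 + 18.72 = 145.7 kN.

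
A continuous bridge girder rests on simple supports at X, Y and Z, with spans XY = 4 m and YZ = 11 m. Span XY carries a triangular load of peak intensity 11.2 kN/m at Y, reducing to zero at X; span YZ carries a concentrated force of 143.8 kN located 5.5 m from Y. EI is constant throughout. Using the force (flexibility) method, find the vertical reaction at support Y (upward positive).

Release continuity at Y by inserting a hinge; the redundant is the internal moment M_Y. The primary structure is two simply-supported spans XY and YZ.
Discontinuity in slope at Y on the released structure — sum the simple-span end rotations:
  span XY: triangular load, peak 11.2: w₀L³/(45EI) = 15.93/EI
  span YZ: point load 143.8 at a = 5.5: Pab(L + b)/(6LEI) = 1087/EI
  relative rotation θ_0 = (15.93 + 1087)/EI = 1103/EI
A unit hogging moment at Y produces rotation L₁/(3EI) + L₂/(3EI) = 5/EI.
Slope continuity at Y: θ_0 = M_Y·5/EI, so M_Y = 1103/5 = 220.7 kN·m (hogging).
Span XY, ΣM about X with M_Y applied at Y: R_Y^{XY}·4 = 59.73 + 220.7, so R_Y^{XY} = 70.1 kN and R_X = 22.4 − 70.1 = -47.7 kN.
Span YZ, ΣM about Z: R_Y^{YZ}·11 = 790.9 + 220.7, so R_Y^{YZ} = 91.96 kN and R_Z = 143.8 − 91.96 = 51.84 kN.
R_Y = 70.1 + 91.96 = 162.1 kN.

R_Y = 162.1 kN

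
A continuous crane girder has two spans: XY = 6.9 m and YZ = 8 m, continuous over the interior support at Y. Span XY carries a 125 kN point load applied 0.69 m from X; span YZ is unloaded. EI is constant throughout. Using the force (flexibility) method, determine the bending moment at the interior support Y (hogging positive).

M_Y = 19.77 kN·m

Insert a hinge at Y; M_Y is the redundant, and each span becomes simply supported.
Rotations at Y on the released spans (each span's end-slope, ×1/EI):
  span XY: point load 125 at a = 0.69: Pab(L + a)/(6LEI) = 98.2/EI
  relative rotation θ_0 = (98.2 + 0)/EI = 98.2/EI
A unit hogging moment at Y produces rotation L₁/(3EI) + L₂/(3EI) = 4.967/EI.
Compatibility: M_Y·(L₁+L₂)/(3EI) = θ_0, giving M_Y = 19.77 kN·m (hogging).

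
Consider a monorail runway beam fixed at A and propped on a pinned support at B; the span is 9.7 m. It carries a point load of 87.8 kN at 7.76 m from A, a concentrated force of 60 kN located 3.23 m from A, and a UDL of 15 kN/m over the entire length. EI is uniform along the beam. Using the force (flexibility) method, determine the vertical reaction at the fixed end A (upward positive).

R_A = 168.1 kN

Choose R_B as the redundant. The primary structure is the cantilever fixed at A.
Primary-structure tip deflection at B by superposition:
  point load 87.8 at a = 7.76: Pa²(3L − a)/(6EI) = 18804/EI
  point load 60 at a = 3.23: Pa²(3L − a)/(6EI) = 2699/EI
  UDL 15: wL⁴/(8EI) = 16599/EI
  δ_0 = 38103/EI
Flexibility coefficient — unit upward force at B: δ_{BB} = L³/(3EI) = 304.2/EI.
The prop prevents deflection at B: R_B = δ_0/δ_{BB} = 38103/304.2 = 125.2 kN.
Vertical equilibrium: R_A = ΣP − R_B = 293.3 − 125.2 = 168.1 kN.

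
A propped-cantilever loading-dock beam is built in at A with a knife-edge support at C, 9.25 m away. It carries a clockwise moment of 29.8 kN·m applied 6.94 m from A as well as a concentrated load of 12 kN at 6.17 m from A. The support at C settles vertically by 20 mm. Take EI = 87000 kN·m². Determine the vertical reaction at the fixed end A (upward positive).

R_A = 7.836 kN

Take the reaction at C as the redundant and release it; the primary structure is a cantilever fixed at A.
Free-end deflection of the primary structure under the applied loading (downward +):
  clockwise couple 29.8 at a = 6.94: M₀a(2L − a)/(2EI) = 1195/EI
  point load 12 at a = 6.17: Pa²(3L − a)/(6EI) = 1643/EI
  δ_0 = 2838/EI
Tip deflection under a unit load at C: L³/(3EI) = 263.8/EI.
With EI = 87000 kN·m²: δ_0 = 0.032626 m and δ_{CC} = 0.003032 m/kN.
Compatibility — the beam at C must follow the support down by 0.02 m: δ_0 − R_C·δ_{CC} = 0.02, so R_C = (0.032626 − 0.02)/0.003032 = 4.164 kN.
Vertical equilibrium: R_A = ΣP − R_C = 12 − 4.164 = 7.836 kN.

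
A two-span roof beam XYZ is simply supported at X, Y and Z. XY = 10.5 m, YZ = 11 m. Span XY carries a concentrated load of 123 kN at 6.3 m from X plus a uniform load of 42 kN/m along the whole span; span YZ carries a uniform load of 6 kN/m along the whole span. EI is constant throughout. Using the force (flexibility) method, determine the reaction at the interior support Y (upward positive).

R_Y = 411.1 kN

Take M_Y as the redundant. Released structure: two simple spans XY and YZ with a hinge at Y.
Discontinuity in slope at Y on the released structure — sum the simple-span end rotations:
  span XY: point load 123 at a = 6.3: Pab(L + a)/(6LEI) = 867.9/EI
  span XY: UDL 42: wL³/(24EI) = 2026/EI
  span YZ: UDL 6: wL³/(24EI) = 332.8/EI
  relative rotation θ_0 = (2894 + 332.8)/EI = 3226/EI
A unit hogging moment at Y produces rotation L₁/(3EI) + L₂/(3EI) = 7.167/EI.
Slope continuity at Y: θ_0 = M_Y·7.167/EI, so M_Y = 3226/7.167 = 450.2 kN·m (hogging).
Span XY, ΣM about X with M_Y applied at Y: R_Y^{XY}·10.5 = 3090 + 450.2, so R_Y^{XY} = 337.2 kN and R_X = 564 − 337.2 = 226.8 kN.
Span YZ, ΣM about Z: R_Y^{YZ}·11 = 363 + 450.2, so R_Y^{YZ} = 73.93 kN and R_Z = 66 − 73.93 = -7.928 kN.
R_Y = 337.2 + 73.93 = 411.1 kN.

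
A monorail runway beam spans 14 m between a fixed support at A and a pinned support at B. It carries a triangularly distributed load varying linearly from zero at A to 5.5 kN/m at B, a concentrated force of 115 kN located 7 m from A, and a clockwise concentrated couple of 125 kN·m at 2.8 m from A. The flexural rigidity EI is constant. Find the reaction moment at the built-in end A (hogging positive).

M_A = 422.3 kN·m

Choose R_B as the redundant. The primary structure is the cantilever fixed at A.
Primary-structure tip deflection at B by superposition:
  triangular load, peak 5.5 at the free end: 11w₀L⁴/(120EI) = 19368/EI
  point load 115 at a = 7: Pa²(3L − a)/(6EI) = 32871/EI
  clockwise couple 125 at a = 2.8: M₀a(2L − a)/(2EI) = 4410/EI
  δ_0 = 56649/EI
Flexibility coefficient — unit upward force at B: δ_{BB} = L³/(3EI) = 914.7/EI.
Compatibility at B: δ_0 − R_B·δ_{BB} = 0, so R_B = 56649/914.7 = 61.93 kN.
Moment equilibrium about A: M_A = Σ(load moments about A) − R_B·L = 1289 − 61.93×14 = 422.3 kN·m.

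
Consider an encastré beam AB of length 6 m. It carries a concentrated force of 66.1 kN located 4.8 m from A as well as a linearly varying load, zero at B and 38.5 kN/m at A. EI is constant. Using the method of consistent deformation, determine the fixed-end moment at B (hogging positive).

M_B = 96.96 kN·m

Take the two fixed-end moments M_A, M_B as redundants; the released structure is the simple span AB.
Simple-span end rotations at A and B under the given loads:
  at A: point load 66.1 at a = 4.8: Pab(L + b)/(6LEI) = 76.15/EI
  at B: point load 66.1 at a = 4.8: Pab(L + a)/(6LEI) = 114.2/EI
  at A: triangular load, peak 38.5: w₀L³/(45EI) = 184.8/EI
  at B: triangular load, peak 38.5: 7w₀L³/(360EI) = 161.7/EI
  θ_A0 = 260.9/EI,  θ_B0 = 275.9/EI
Flexibility coefficients: a unit moment at one end gives L/(3EI) there and L/(6EI) at the far end, so f₁₁ = f₂₂ = 2/EI and f₁₂ = f₂₁ = 1/EI.
Compatibility — zero rotation at each built-in end:
  2 M_A + 1 M_B = 260.9
  1 M_A + 2 M_B = 275.9
Solving the pair gives M_A = 81.99 kN·m and M_B = 96.96 kN·m (hogging).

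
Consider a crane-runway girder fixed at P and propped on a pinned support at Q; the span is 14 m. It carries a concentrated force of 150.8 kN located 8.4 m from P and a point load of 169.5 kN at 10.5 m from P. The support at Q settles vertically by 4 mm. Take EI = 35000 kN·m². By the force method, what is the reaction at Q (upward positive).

R_Q = 172.3 kN

Take the reaction at Q as the redundant and release it; the primary structure is a cantilever fixed at P.
Primary-structure tip deflection at Q by superposition:
  point load 150.8 at a = 8.4: Pa²(3L − a)/(6EI) = 59587/EI
  point load 169.5 at a = 10.5: Pa²(3L − a)/(6EI) = 98109/EI
  δ_0 = 157695/EI
Flexibility coefficient — unit upward force at Q: δ_{QQ} = L³/(3EI) = 914.7/EI.
With EI = 35000 kN·m²: δ_0 = 4.5056 m and δ_{QQ} = 0.026133 m/kN.
Compatibility — the beam at Q must follow the support down by 0.004 m: δ_0 − R_Q·δ_{QQ} = 0.004, so R_Q = (4.5056 − 0.004)/0.026133 = 172.3 kN.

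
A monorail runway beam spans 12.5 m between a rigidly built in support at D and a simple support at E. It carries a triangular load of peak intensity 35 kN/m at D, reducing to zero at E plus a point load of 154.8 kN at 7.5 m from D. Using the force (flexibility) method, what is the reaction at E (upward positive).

R_E = 110.6 kN

Release the roller at E. Primary structure: cantilever fixed at D.
Free-end deflection of the primary structure under the applied loading (downward +):
  triangular load, peak 35 at the fixed end: w₀L⁴/(30EI) = 28483/EI
  point load 154.8 at a = 7.5: Pa²(3L − a)/(6EI) = 43538/EI
  δ_0 = 72021/EI
Flexibility coefficient — unit upward force at E: δ_{EE} = L³/(3EI) = 651/EI.
Compatibility at E: δ_0 − R_E·δ_{EE} = 0, so R_E = 72021/651 = 110.6 kN.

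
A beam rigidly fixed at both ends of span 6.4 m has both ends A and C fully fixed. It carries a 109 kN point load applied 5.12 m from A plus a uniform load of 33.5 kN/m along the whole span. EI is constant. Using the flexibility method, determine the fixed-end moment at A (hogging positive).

M_A = 136.7 kN·m

Release both end moments; the primary structure is a simply-supported span AC with redundants M_A and M_C.
End rotations of the released simple span under the applied load (×1/EI):
  at A: point load 109 at a = 5.12: Pab(L + b)/(6LEI) = 142.9/EI
  at C: point load 109 at a = 5.12: Pab(L + a)/(6LEI) = 214.3/EI
  at A: UDL 33.5: wL³/(24EI) = 365.9/EI
  at C: UDL 33.5: wL³/(24EI) = 365.9/EI
  θ_A0 = 508.8/EI,  θ_C0 = 580.2/EI
Flexibility coefficients: a unit moment at one end gives L/(3EI) there and L/(6EI) at the far end, so f₁₁ = f₂₂ = 2.133/EI and f₁₂ = f₂₁ = 1.067/EI.
Compatibility — zero rotation at each built-in end:
  2.133 M_A + 1.067 M_C = 508.8
  1.067 M_A + 2.133 M_C = 580.2
Solving the pair gives M_A = 136.7 kN·m and M_C = 203.6 kN·m (hogging).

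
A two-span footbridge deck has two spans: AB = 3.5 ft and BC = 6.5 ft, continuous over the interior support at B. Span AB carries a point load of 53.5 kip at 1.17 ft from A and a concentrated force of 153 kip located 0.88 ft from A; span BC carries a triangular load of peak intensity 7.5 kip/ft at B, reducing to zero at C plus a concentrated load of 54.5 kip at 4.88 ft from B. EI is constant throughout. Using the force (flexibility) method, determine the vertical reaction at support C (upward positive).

R_C = 37.9 kip

Insert a hinge at B; M_B is the redundant, and each span becomes simply supported.
Rotations at B on the released spans (each span's end-slope, ×1/EI):
  span AB: point load 53.5 at a = 1.17: Pab(L + a)/(6LEI) = 32.43/EI
  span AB: point load 153 at a = 0.88: Pab(L + a)/(6LEI) = 73.57/EI
  span BC: triangular load, peak 7.5: w₀L³/(45EI) = 45.77/EI
  span BC: point load 54.5 at a = 4.88: Pab(L + b)/(6LEI) = 89.71/EI
  relative rotation θ_0 = (106 + 135.5)/EI = 241.5/EI
A unit hogging moment at B produces rotation L₁/(3EI) + L₂/(3EI) = 3.333/EI.
Slope continuity at B: θ_0 = M_B·3.333/EI, so M_B = 241.5/3.333 = 72.45 kip·ft (hogging).
Span BC, ΣM about C: R_B^{BC}·6.5 = 193.9 + 72.45, so R_B^{BC} = 40.98 kip and R_C = 78.88 − 40.98 = 37.9 kip.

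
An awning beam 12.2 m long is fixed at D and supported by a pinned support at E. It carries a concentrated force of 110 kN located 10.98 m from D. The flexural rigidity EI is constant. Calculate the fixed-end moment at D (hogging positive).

M_D = 66.43 kN·m

Remove the prop at E; the released (primary) structure is a cantilever built in at D.
Free-end deflection of the primary structure under the applied loading (downward +):
  point load 110 at a = 10.98: Pa²(3L − a)/(6EI) = 56627/EI
Flexibility coefficient — unit upward force at E: δ_{EE} = L³/(3EI) = 605.3/EI.
The prop prevents deflection at E: R_E = δ_0/δ_{EE} = 56627/605.3 = 93.56 kN.
Moment equilibrium about D: M_D = Σ(load moments about D) − R_E·L = 1208 − 93.56×12.2 = 66.43 kN·m.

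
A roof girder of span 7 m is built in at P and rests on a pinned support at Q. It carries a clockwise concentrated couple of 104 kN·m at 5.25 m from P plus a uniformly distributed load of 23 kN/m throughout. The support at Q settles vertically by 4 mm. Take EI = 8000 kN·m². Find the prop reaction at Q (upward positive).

Remove the prop at Q; the released (primary) structure is a cantilever built in at P.
Primary-structure tip deflection at Q by superposition:
  clockwise couple 104 at a = 5.25: M₀a(2L − a)/(2EI) = 2389/EI
  UDL 23: wL⁴/(8EI) = 6903/EI
  δ_0 = 9292/EI
Flexibility coefficient — unit upward force at Q: δ_{QQ} = L³/(3EI) = 114.3/EI.
With EI = 8000 kN·m²: δ_0 = 1.1615 m and δ_{QQ} = 0.014292 m/kN.
Compatibility — the beam at Q must follow the support down by 0.004 m: δ_0 − R_Q·δ_{QQ} = 0.004, so R_Q = (1.1615 − 0.004)/0.014292 = 80.99 kN.

R_Q = 80.99 kN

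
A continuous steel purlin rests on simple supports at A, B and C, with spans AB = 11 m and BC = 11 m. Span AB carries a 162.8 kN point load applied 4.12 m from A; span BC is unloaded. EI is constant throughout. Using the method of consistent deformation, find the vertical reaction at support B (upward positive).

Insert a hinge at B; M_B is the redundant, and each span becomes simply supported.
Discontinuity in slope at B on the released structure — sum the simple-span end rotations:
  span AB: point load 162.8 at a = 4.12: Pab(L + a)/(6LEI) = 1057/EI
  relative rotation θ_0 = (1057 + 0)/EI = 1057/EI
A unit hogging moment at B produces rotation L₁/(3EI) + L₂/(3EI) = 7.333/EI.
Compatibility: M_B·(L₁+L₂)/(3EI) = θ_0, giving M_B = 144.2 kN·m (hogging).
Span AB, ΣM about A with M_B applied at B: R_B^{AB}·11 = 670.7 + 144.2, so R_B^{AB} = 74.08 kN and R_A = 162.8 − 74.08 = 88.72 kN.
Span BC, ΣM about C: R_B^{BC}·11 = 0 + 144.2, so R_B^{BC} = 13.11 kN and R_C = 0 − 13.11 = -13.11 kN.
R_B = 74.08 + 13.11 = 87.19 kN.

R_B = 87.19 kN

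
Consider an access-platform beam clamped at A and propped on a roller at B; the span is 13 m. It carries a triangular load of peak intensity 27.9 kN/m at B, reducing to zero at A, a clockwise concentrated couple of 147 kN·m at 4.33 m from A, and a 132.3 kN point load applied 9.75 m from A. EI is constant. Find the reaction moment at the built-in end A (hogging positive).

Release the roller at B. Primary structure: cantilever fixed at A.
Free-end deflection of the primary structure under the applied loading (downward +):
  triangular load, peak 27.9 at the free end: 11w₀L⁴/(120EI) = 73045/EI
  clockwise couple 147 at a = 4.33: M₀a(2L − a)/(2EI) = 6897/EI
  point load 132.3 at a = 9.75: Pa²(3L − a)/(6EI) = 61312/EI
  δ_0 = 141253/EI
Tip deflection under a unit load at B: L³/(3EI) = 732.3/EI.
The prop prevents deflection at B: R_B = δ_0/δ_{BB} = 141253/732.3 = 192.9 kN.
Moment equilibrium about A: M_A = Σ(load moments about A) − R_B·L = 3009 − 192.9×13 = 501.2 kN·m.

M_A = 501.2 kN·m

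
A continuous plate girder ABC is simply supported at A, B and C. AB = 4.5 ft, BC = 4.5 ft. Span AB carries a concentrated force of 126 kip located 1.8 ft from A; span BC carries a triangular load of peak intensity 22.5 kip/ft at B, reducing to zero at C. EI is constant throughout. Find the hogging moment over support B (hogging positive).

M_B = 62.82 kip·ft

Take M_B as the redundant. Released structure: two simple spans AB and BC with a hinge at B.
Discontinuity in slope at B on the released structure — sum the simple-span end rotations:
  span AB: point load 126 at a = 1.8: Pab(L + a)/(6LEI) = 142.9/EI
  span BC: triangular load, peak 22.5: w₀L³/(45EI) = 45.56/EI
  relative rotation θ_0 = (142.9 + 45.56)/EI = 188.4/EI
A unit hogging moment at B produces rotation L₁/(3EI) + L₂/(3EI) = 3/EI.
Compatibility: M_B·(L₁+L₂)/(3EI) = θ_0, giving M_B = 62.82 kip·ft (hogging).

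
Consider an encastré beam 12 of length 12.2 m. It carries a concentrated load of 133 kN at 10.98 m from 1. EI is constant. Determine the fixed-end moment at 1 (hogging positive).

M_1 = 14.6 kN·m

Take the two fixed-end moments M_1, M_2 as redundants; the released structure is the simple span 12.
End rotations of the released simple span under the applied load (×1/EI):
  at 1: point load 133 at a = 10.98: Pab(L + b)/(6LEI) = 326.6/EI
  at 2: point load 133 at a = 10.98: Pab(L + a)/(6LEI) = 564.2/EI
  θ_10 = 326.6/EI,  θ_20 = 564.2/EI
Flexibility coefficients: a unit moment at one end gives L/(3EI) there and L/(6EI) at the far end, so f₁₁ = f₂₂ = 4.067/EI and f₁₂ = f₂₁ = 2.033/EI.
Compatibility — zero rotation at each built-in end:
  4.067 M_1 + 2.033 M_2 = 326.6
  2.033 M_1 + 4.067 M_2 = 564.2
Solving the pair gives M_1 = 14.6 kN·m and M_2 = 131.4 kN·m (hogging).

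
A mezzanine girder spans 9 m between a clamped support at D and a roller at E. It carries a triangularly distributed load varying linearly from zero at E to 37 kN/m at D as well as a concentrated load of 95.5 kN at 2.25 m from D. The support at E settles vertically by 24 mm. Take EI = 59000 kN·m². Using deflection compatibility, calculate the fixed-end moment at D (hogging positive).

M_D = 393.3 kN·m

Choose R_E as the redundant. The primary structure is the cantilever fixed at D.
Deflection at E on the released cantilever, summing each load's contribution:
  triangular load, peak 37 at the fixed end: w₀L⁴/(30EI) = 8092/EI
  point load 95.5 at a = 2.25: Pa²(3L − a)/(6EI) = 1994/EI
  δ_0 = 10086/EI
Flexibility coefficient — unit upward force at E: δ_{EE} = L³/(3EI) = 243/EI.
With EI = 59000 kN·m²: δ_0 = 0.17095 m and δ_{EE} = 0.004119 m/kN.
Compatibility — the beam at E must follow the support down by 0.024 m: δ_0 − R_E·δ_{EE} = 0.024, so R_E = (0.17095 − 0.024)/0.004119 = 35.68 kN.
Moment equilibrium about D: M_D = Σ(load moments about D) − R_E·L = 714.4 − 35.68×9 = 393.3 kN·m.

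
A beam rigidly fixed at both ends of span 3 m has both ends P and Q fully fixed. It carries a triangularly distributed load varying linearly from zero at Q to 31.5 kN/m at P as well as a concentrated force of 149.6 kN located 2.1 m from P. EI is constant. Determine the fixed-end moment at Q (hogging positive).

M_Q = 75.42 kN·m

Release both end moments; the primary structure is a simply-supported span PQ with redundants M_P and M_Q.
End rotations of the released simple span under the applied load (×1/EI):
  at P: triangular load, peak 31.5: w₀L³/(45EI) = 18.9/EI
  at Q: triangular load, peak 31.5: 7w₀L³/(360EI) = 16.54/EI
  at P: point load 149.6 at a = 2.1: Pab(L + b)/(6LEI) = 61.26/EI
  at Q: point load 149.6 at a = 2.1: Pab(L + a)/(6LEI) = 80.11/EI
  θ_P0 = 80.16/EI,  θ_Q0 = 96.65/EI
Flexibility coefficients: a unit moment at one end gives L/(3EI) there and L/(6EI) at the far end, so f₁₁ = f₂₂ = 1/EI and f₁₂ = f₂₁ = 0.5/EI.
Compatibility — zero rotation at each built-in end:
  1 M_P + 0.5 M_Q = 80.16
  0.5 M_P + 1 M_Q = 96.65
Solving the pair gives M_P = 42.45 kN·m and M_Q = 75.42 kN·m (hogging).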